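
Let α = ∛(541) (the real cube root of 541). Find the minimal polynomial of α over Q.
m_α(x) = x^3 - 541

α satisfies α^3 = 541, so x^3 - 541 annihilates α. By the rational root test, a rational root p/q (in lowest terms) of x^3 - 541 would satisfy p^3 = 541 q^3, forcing q = 1 and p^3 = 541; but 541 is not a perfect cube, contradiction. A monic cubic over Q with no rational root is irreducible (any nontrivial factorization would include a linear factor). Hence x^3 - 541 is the minimal polynomial of α, and in particular [Q(α):Q] = 3.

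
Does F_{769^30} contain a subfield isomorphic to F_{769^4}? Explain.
No: F_{769^4} is not a subfield of F_{769^30}

F_{p^m} embeds in F_{p^n} iff m | n. Here 4 ∤ 30 (since 30 = 7·4 + 2 with remainder 2 ≠ 0), so F_{769^4} is not a subfield of F_{769^30}. Equivalently: if it were, the tower law would give 4 = [F_{769^4}:F_769] dividing [F_{769^30}:F_769] = 30, contradiction.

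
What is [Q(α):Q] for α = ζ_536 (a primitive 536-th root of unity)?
[Q(α):Q] = 264

The minimal polynomial of ζ_536 over Q is the 536-th cyclotomic polynomial Φ_536(x), which is irreducible over Q and has degree φ(536) = 264. Hence [Q(α):Q] = φ(536) = 264.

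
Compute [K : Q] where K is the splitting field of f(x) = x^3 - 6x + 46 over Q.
[K : Q] = 6

By the rational root test, any rational root of the monic integer polynomial f(x) = x^3 - 6x + 46 must be an integer dividing the constant term 46, i.e. one of ±{1, 2, 23, 46}. Evaluating: f(1) = 41, f(-1) = 51, f(2) = 42, f(-2) = 50, f(23) = 12075, f(-23) = -11983, f(46) = 97106, f(-46) = -97014; none is 0, so f has no rational root and is therefore irreducible over Q (a cubic with no linear factor over a field is irreducible). For an irreducible cubic, the Galois group is A_3 or S_3 according as the discriminant disc(f) = -4a^3 - 27b^2 = -4·(-6)^3 - 27·(46)^2 = -56268 is or is not a square in Q. Here disc(f) = -56268 is not a perfect square in Q, so the Galois group of f over Q is not contained in A_3 and must be all of S_3. The splitting field has degree |S_3| = 6 over Q, so [K : Q] = 6.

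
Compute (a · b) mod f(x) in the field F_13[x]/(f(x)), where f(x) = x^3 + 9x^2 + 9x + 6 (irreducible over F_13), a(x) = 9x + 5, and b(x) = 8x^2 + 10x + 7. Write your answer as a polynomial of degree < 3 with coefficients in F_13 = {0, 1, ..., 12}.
a · b ≡ 2x^2 + 11x + 6 (mod f(x))

Multiply in F_13[x]: a(x)·b(x) = (9x + 5)·(8x^2 + 10x + 7) = 7x^3 + 9x + 9. This has degree ≥ 3, so divide by f(x) over F_13: 7x^3 + 9x + 9 = (7)·(x^3 + 9x^2 + 9x + 6) + (2x^2 + 11x + 6). Hence a·b ≡ 2x^2 + 11x + 6 (mod f). (F_13[x]/(f) is a field with 13^3 = 2197 elements since f is irreducible of degree 3.)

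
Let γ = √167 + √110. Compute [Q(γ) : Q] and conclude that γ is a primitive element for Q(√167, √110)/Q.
[Q(γ) : Q] = 4 (equivalently, Q(γ) = Q(√167, √110))

Obviously Q(γ) ⊆ Q(√167, √110), and [Q(√167, √110):Q] = 4 (since 167, 110 are distinct squarefree integers > 1 with 18370 not a perfect square). To show equality we compute the minimal polynomial of γ. From γ = √167 + √110: γ^2 = 167 + 2√(18370) + 110 = 277 + 2√(18370), so γ^2 - 277 = 2√(18370); squaring, (γ^2 - 277)^2 = 4·18370, i.e. γ^4 - 554γ^2 + 76729 - 73480 = 0, i.e. γ^4 - 554γ^2 + 3249 = 0. So γ is a root of x^4 - 554x^2 + 3249. This polynomial is irreducible over Q: it has no rational root (each ±√167 ± √110 is irrational), and any factorization into two quadratics over Q would force √(18370) ∈ Q (pairing opposite roots) or √167, √110 ∈ Q (other pairings), all impossible. Hence [Q(γ):Q] = 4 = [Q(√167, √110):Q], so Q(γ) = Q(√167, √110).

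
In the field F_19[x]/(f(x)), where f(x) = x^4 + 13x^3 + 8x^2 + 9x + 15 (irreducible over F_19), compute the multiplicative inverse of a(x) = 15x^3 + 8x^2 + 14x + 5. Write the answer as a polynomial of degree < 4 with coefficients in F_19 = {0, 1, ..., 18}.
a(x)^(-1) ≡ x^3 + 10x^2 + 5x + 17 (mod f(x))

Since f is irreducible over F_19, F_19[x]/(f) is a field and a(x) ≠ 0 has an inverse. Apply the extended Euclidean algorithm to f(x) and a(x) in F_19[x]: f(x) = (14x + 1)·a(x) + (13x^2 + x + 10);  a(x) = (7x + 3)·(13x^2 + x + 10) + (17x + 13);  (13x^2 + x + 10) = (3x)·(17x + 13) + (10). The last nonzero remainder is the constant 10 = gcd(f, a) in F_19. Back-substituting through the division chain expresses 10 = s(x)·a(x) + t(x)·f(x) with s(x) ≡ 10x^3 + 5x^2 + 12x + 18 (mod f), so (10x^3 + 5x^2 + 12x + 18)·a(x) ≡ 10 (mod f). Multiplying by 10^(-1) ≡ 2 in F_19 gives a(x)^(-1) ≡ 2·(10x^3 + 5x^2 + 12x + 18) ≡ x^3 + 10x^2 + 5x + 17 (mod f). Check: (15x^3 + 8x^2 + 14x + 5)·(x^3 + 10x^2 + 5x + 17) = 15x^6 + 6x^5 + 17x^4 + 3x^3 + 9x^2 + 16x + 9 ≡ 1 (mod x^4 + 13x^3 + 8x^2 + 9x + 15).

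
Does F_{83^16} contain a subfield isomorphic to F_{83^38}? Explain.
No: F_{83^38} is not a subfield of F_{83^16}

F_{p^m} embeds in F_{p^n} iff m | n. Here 38 ∤ 16 (since 16 = 0·38 + 16 with remainder 16 ≠ 0), so F_{83^38} is not a subfield of F_{83^16}. Equivalently: if it were, the tower law would give 38 = [F_{83^38}:F_83] dividing [F_{83^16}:F_83] = 16, contradiction.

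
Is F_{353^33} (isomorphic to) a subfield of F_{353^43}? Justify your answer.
No: F_{353^33} is not a subfield of F_{353^43}

F_{p^m} embeds in F_{p^n} iff m | n. Here 33 ∤ 43 (since 43 = 1·33 + 10 with remainder 10 ≠ 0), so F_{353^33} is not a subfield of F_{353^43}. Equivalently: if it were, the tower law would give 33 = [F_{353^33}:F_353] dividing [F_{353^43}:F_353] = 43, contradiction.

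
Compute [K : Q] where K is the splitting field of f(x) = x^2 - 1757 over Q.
[K : Q] = 2

f(x) = x^2 - 1757 factors as (x - √1757)(x + √1757). The splitting field is K = Q(√1757). Since 1757 is squarefree and > 1, it is not a perfect square, so x^2 - 1757 is irreducible over Q and [Q(√1757) : Q] = 2. Hence [K : Q] = 2.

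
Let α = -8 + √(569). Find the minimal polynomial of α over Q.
m_α(x) = x^2 + 16x - 505

From α + 8 = √(569), squaring gives (α + 8)^2 = 569, i.e. α^2 + 16α + 64 = 569, so α^2 + 16α - 505 = 0. The discriminant of x^2 + 16x - 505 is (16)^2 - 4·(-505) = 256 + 2020 = 2276, and 4·(569) is not a perfect square in Q since 569 is squarefree and ≠ 1. Hence x^2 + 16x - 505 is irreducible over Q and is the minimal polynomial of α.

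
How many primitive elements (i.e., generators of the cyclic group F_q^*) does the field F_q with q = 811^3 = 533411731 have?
There are φ(533411730) = 134369280 primitive elements

F_q^* is cyclic of order q - 1 = 533411730. A cyclic group of order m has exactly φ(m) generators. Here m = 533411730 = 2 · 3^5 · 5 · 31 · 73 · 97, so the number of primitive elements is φ(533411730) = 134369280.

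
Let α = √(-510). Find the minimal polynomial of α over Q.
m_α(x) = x^2 + 510

α satisfies α^2 + 510 = 0, so x^2 + 510 annihilates α. Since d = -510 is squarefree and ≠ 1, it is not a perfect square in Q, so x^2 + 510 has no rational root and is therefore irreducible over Q (a degree-2 polynomial over a field is irreducible iff it has no root). Hence m_α(x) = x^2 + 510.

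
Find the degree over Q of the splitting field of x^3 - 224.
[K : Q] = 6

The roots of x^3 - 224 are ∛224, ω∛224, ω^2∛224 where ω = e^(2πi/3) is a primitive cube root of unity, so K = Q(∛224, ω). Now [Q(∛224):Q] = 3 (since 224 is not a perfect cube, x^3 - 224 is irreducible) and [Q(ω):Q] = 2. Both 2 and 3 divide [K:Q], and [K:Q] ≤ 3·2 = 6, so [K:Q] = 6. (Equivalently: Q(∛224) ⊂ R but ω ∉ R, so [K : Q(∛224)] = 2.)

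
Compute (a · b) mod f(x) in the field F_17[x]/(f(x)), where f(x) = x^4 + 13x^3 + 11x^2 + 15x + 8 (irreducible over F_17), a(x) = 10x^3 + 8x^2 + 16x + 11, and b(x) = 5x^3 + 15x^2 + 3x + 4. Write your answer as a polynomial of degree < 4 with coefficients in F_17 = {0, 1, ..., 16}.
a · b ≡ 7x^3 + 7x^2 + x + 1 (mod f(x))

Multiply in F_17[x]: a(x)·b(x) = (10x^3 + 8x^2 + 16x + 11)·(5x^3 + 15x^2 + 3x + 4) = 16x^6 + 3x^5 + 9x^4 + 2x^3 + 7x^2 + 12x + 10. This has degree ≥ 4, so divide by f(x) over F_17: 16x^6 + 3x^5 + 9x^4 + 2x^3 + 7x^2 + 12x + 10 = (16x^2 + 16x + 16)·(x^4 + 13x^3 + 11x^2 + 15x + 8) + (7x^3 + 7x^2 + x + 1). Hence a·b ≡ 7x^3 + 7x^2 + x + 1 (mod f). (F_17[x]/(f) is a field with 17^4 = 83521 elements since f is irreducible of degree 4.)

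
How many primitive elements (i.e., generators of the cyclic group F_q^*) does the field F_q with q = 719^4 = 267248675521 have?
There are φ(267248675520) = 69712601088 primitive elements

F_q^* is cyclic of order q - 1 = 267248675520. A cyclic group of order m has exactly φ(m) generators. Here m = 267248675520 = 2^6 · 3^2 · 5 · 53 · 359 · 4877, so the number of primitive elements is φ(267248675520) = 69712601088.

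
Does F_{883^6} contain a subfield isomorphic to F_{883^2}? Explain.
Yes: F_{883^2} is a subfield of F_{883^6}

F_{p^m} embeds in F_{p^n} iff m | n (since F_{p^n} is the splitting field of x^(p^n) - x, and F_{p^m} ⊂ F_{p^n} forces p^n to be a power of p^m, i.e. m | n; conversely if m | n then every root of x^(p^m) - x is a root of x^(p^n) - x). Here 2 | 6 (since 6 = 3·2), so F_{883^2} is a subfield of F_{883^6}, and [F_{883^6} : F_{883^2}] = 6/2 = 3.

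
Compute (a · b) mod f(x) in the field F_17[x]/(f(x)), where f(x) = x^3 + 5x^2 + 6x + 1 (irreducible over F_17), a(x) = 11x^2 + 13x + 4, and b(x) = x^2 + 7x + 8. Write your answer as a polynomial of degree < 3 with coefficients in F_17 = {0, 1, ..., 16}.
a · b ≡ 10x^2 + 13x + 14 (mod f(x))

Multiply in F_17[x]: a(x)·b(x) = (11x^2 + 13x + 4)·(x^2 + 7x + 8) = 11x^4 + 5x^3 + 13x^2 + 13x + 15. This has degree ≥ 3, so divide by f(x) over F_17: 11x^4 + 5x^3 + 13x^2 + 13x + 15 = (11x + 1)·(x^3 + 5x^2 + 6x + 1) + (10x^2 + 13x + 14). Hence a·b ≡ 10x^2 + 13x + 14 (mod f). (F_17[x]/(f) is a field with 17^3 = 4913 elements since f is irreducible of degree 3.)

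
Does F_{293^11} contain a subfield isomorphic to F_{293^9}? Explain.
No: F_{293^9} is not a subfield of F_{293^11}

F_{p^m} embeds in F_{p^n} iff m | n. Here 9 ∤ 11 (since 11 = 1·9 + 2 with remainder 2 ≠ 0), so F_{293^9} is not a subfield of F_{293^11}. Equivalently: if it were, the tower law would give 9 = [F_{293^9}:F_293] dividing [F_{293^11}:F_293] = 11, contradiction.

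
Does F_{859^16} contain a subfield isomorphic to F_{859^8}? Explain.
Yes: F_{859^8} is a subfield of F_{859^16}

F_{p^m} embeds in F_{p^n} iff m | n (since F_{p^n} is the splitting field of x^(p^n) - x, and F_{p^m} ⊂ F_{p^n} forces p^n to be a power of p^m, i.e. m | n; conversely if m | n then every root of x^(p^m) - x is a root of x^(p^n) - x). Here 8 | 16 (since 16 = 2·8), so F_{859^8} is a subfield of F_{859^16}, and [F_{859^16} : F_{859^8}] = 16/8 = 2.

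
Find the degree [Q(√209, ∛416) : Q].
[Q(√209, ∛416) : Q] = 6

Let L = Q(√209, ∛416). Since Q(√209) ⊂ L and [Q(√209):Q] = 2, the tower law gives 2 | [L:Q]. Likewise Q(∛416) ⊂ L with [Q(∛416):Q] = 3 (because 416 is not a perfect cube), so 3 | [L:Q]. As gcd(2,3) = 1, [L:Q] is divisible by 6. Conversely L is generated over Q by √209 and ∛416, so [L:Q] ≤ 2·3 = 6. Therefore [Q(√209, ∛416) : Q] = 6.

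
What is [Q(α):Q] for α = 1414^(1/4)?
[Q(α):Q] = 4

α is a root of x^4 - 1414. By Eisenstein's criterion at the prime p = 2 (which divides the constant term 1414 but p^2 = 4 does not, since 1414 is squarefree), x^4 - 1414 is irreducible over Q. Hence [Q(α):Q] = 4.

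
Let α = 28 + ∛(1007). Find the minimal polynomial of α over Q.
m_α(x) = x^3 - 84x^2 + 2352x - 22959

Set β = α - 28 = ∛(1007), so β^3 = 1007. Then (α - 28)^3 - 1007 = 0, i.e. α is a root of g(x) = (x - 28)^3 - 1007 = x^3 - 84x^2 + 2352x - 22959. Since g(x) = h(x - 28) where h(x) = x^3 - 1007, and h is irreducible over Q (because 1007 is not a perfect cube, so h has no rational root, and a monic cubic with no rational root is irreducible), g is also irreducible (irreducibility is preserved under the substitution x → x - 28). Hence m_α(x) = x^3 - 84x^2 + 2352x - 22959.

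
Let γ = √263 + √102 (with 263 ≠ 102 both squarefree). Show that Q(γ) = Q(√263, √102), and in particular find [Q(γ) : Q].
[Q(γ) : Q] = 4 (equivalently, Q(γ) = Q(√263, √102))

Obviously Q(γ) ⊆ Q(√263, √102), and [Q(√263, √102):Q] = 4 (since 263, 102 are distinct squarefree integers > 1 with 26826 not a perfect square). To show equality we compute the minimal polynomial of γ. From γ = √263 + √102: γ^2 = 263 + 2√(26826) + 102 = 365 + 2√(26826), so γ^2 - 365 = 2√(26826); squaring, (γ^2 - 365)^2 = 4·26826, i.e. γ^4 - 730γ^2 + 133225 - 107304 = 0, i.e. γ^4 - 730γ^2 + 25921 = 0. So γ is a root of x^4 - 730x^2 + 25921. This polynomial is irreducible over Q: it has no rational root (each ±√263 ± √102 is irrational), and any factorization into two quadratics over Q would force √(26826) ∈ Q (pairing opposite roots) or √263, √102 ∈ Q (other pairings), all impossible. Hence [Q(γ):Q] = 4 = [Q(√263, √102):Q], so Q(γ) = Q(√263, √102).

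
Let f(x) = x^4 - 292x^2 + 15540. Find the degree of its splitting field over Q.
[K : Q] = 4

Solving the quadratic in x^2: x^2 = (292 ± √(292^2 - 4·15540))/2 = (292 ± √23104)/2 = (292 ± 152)/2, giving x^2 = 222 or x^2 = 70. So f(x) = (x^2 - 222)(x^2 - 70) and the roots of f are ±√222, ±√70. Hence the splitting field is K = Q(√222, √70). Since 222 and 70 are distinct squarefree integers > 1, their product 15540 is not a perfect square, so √70 ∉ Q(√222). By the tower law [K:Q] = [Q(√222,√70):Q(√222)] · [Q(√222):Q] = 2 · 2 = 4.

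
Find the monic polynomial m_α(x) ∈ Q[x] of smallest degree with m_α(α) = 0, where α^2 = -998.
m_α(x) = x^2 + 998

α satisfies α^2 + 998 = 0, so x^2 + 998 annihilates α. Since d = -998 is squarefree and ≠ 1, it is not a perfect square in Q, so x^2 + 998 has no rational root and is therefore irreducible over Q (a degree-2 polynomial over a field is irreducible iff it has no root). Hence m_α(x) = x^2 + 998.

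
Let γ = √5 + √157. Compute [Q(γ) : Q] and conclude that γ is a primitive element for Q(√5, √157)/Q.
[Q(γ) : Q] = 4 (equivalently, Q(γ) = Q(√5, √157))

Obviously Q(γ) ⊆ Q(√5, √157), and [Q(√5, √157):Q] = 4 (since 5, 157 are distinct squarefree integers > 1 with 785 not a perfect square). To show equality we compute the minimal polynomial of γ. From γ = √5 + √157: γ^2 = 5 + 2√(785) + 157 = 162 + 2√(785), so γ^2 - 162 = 2√(785); squaring, (γ^2 - 162)^2 = 4·785, i.e. γ^4 - 324γ^2 + 26244 - 3140 = 0, i.e. γ^4 - 324γ^2 + 23104 = 0. So γ is a root of x^4 - 324x^2 + 23104. This polynomial is irreducible over Q: it has no rational root (each ±√5 ± √157 is irrational), and any factorization into two quadratics over Q would force √(785) ∈ Q (pairing opposite roots) or √5, √157 ∈ Q (other pairings), all impossible. Hence [Q(γ):Q] = 4 = [Q(√5, √157):Q], so Q(γ) = Q(√5, √157).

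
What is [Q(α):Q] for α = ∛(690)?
[Q(α):Q] = 3

The minimal polynomial of α is x^3 - 690, irreducible over Q since 690 is not a perfect cube (so x^3 - 690 has no rational root). Hence [Q(α):Q] = deg(m_α) = 3.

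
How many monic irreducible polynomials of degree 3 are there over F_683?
There are 106203768 monic irreducible polynomials of degree 3 over F_683

Each element of F_{683^3} that lies in no proper subfield is a root of exactly one monic irreducible of degree 3 over F_683, and each such polynomial has 3 distinct roots in F_{683^3}. By Möbius inversion the count is N_683(3) = (1/3) Σ_{d|3} μ(3/d) · 683^d = (1/3)(μ(3)·683^1 + μ(1)·683^3) = 318611304/3 = 106203768.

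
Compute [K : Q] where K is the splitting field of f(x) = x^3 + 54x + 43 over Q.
[K : Q] = 6

By the rational root test, any rational root of the monic integer polynomial f(x) = x^3 + 54x + 43 must be an integer dividing the constant term 43, i.e. one of ±{1, 43}. Evaluating: f(1) = 98, f(-1) = -12, f(43) = 81872, f(-43) = -81786; none is 0, so f has no rational root and is therefore irreducible over Q (a cubic with no linear factor over a field is irreducible). For an irreducible cubic, the Galois group is A_3 or S_3 according as the discriminant disc(f) = -4a^3 - 27b^2 = -4·(54)^3 - 27·(43)^2 = -679779 is or is not a square in Q. Here disc(f) = -679779 is not a perfect square in Q, so the Galois group of f over Q is not contained in A_3 and must be all of S_3. The splitting field has degree |S_3| = 6 over Q, so [K : Q] = 6.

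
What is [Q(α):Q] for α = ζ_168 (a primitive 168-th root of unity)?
[Q(α):Q] = 48

The minimal polynomial of ζ_168 over Q is the 168-th cyclotomic polynomial Φ_168(x), which is irreducible over Q and has degree φ(168) = 48. Hence [Q(α):Q] = φ(168) = 48.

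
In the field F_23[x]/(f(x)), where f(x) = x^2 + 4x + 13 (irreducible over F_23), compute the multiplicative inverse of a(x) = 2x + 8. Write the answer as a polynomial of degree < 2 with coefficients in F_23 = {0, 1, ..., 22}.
a(x)^(-1) ≡ 15x (mod f(x))

Since f is irreducible over F_23, F_23[x]/(f) is a field and a(x) ≠ 0 has an inverse. Apply the extended Euclidean algorithm to f(x) and a(x) in F_23[x]: f(x) = (12x)·a(x) + (13). The last nonzero remainder is the constant 13 = gcd(f, a) in F_23. Back-substituting through the division chain expresses 13 = s(x)·a(x) + t(x)·f(x) with s(x) ≡ 11x (mod f), so (11x)·a(x) ≡ 13 (mod f). Multiplying by 13^(-1) ≡ 16 in F_23 gives a(x)^(-1) ≡ 16·(11x) ≡ 15x (mod f). Check: (2x + 8)·(15x) = 7x^2 + 5x ≡ 1 (mod x^2 + 4x + 13).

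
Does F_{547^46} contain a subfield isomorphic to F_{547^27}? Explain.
No: F_{547^27} is not a subfield of F_{547^46}

F_{p^m} embeds in F_{p^n} iff m | n. Here 27 ∤ 46 (since 46 = 1·27 + 19 with remainder 19 ≠ 0), so F_{547^27} is not a subfield of F_{547^46}. Equivalently: if it were, the tower law would give 27 = [F_{547^27}:F_547] dividing [F_{547^46}:F_547] = 46, contradiction.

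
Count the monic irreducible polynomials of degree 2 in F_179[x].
There are 15931 monic irreducible polynomials of degree 2 over F_179

Each element of F_{179^2} that lies in no proper subfield is a root of exactly one monic irreducible of degree 2 over F_179, and each such polynomial has 2 distinct roots in F_{179^2}. By Möbius inversion the count is N_179(2) = (1/2) Σ_{d|2} μ(2/d) · 179^d = (1/2)(μ(2)·179^1 + μ(1)·179^2) = 31862/2 = 15931.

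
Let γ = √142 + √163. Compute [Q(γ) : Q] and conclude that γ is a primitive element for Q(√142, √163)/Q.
[Q(γ) : Q] = 4 (equivalently, Q(γ) = Q(√142, √163))

Obviously Q(γ) ⊆ Q(√142, √163), and [Q(√142, √163):Q] = 4 (since 142, 163 are distinct squarefree integers > 1 with 23146 not a perfect square). To show equality we compute the minimal polynomial of γ. From γ = √142 + √163: γ^2 = 142 + 2√(23146) + 163 = 305 + 2√(23146), so γ^2 - 305 = 2√(23146); squaring, (γ^2 - 305)^2 = 4·23146, i.e. γ^4 - 610γ^2 + 93025 - 92584 = 0, i.e. γ^4 - 610γ^2 + 441 = 0. So γ is a root of x^4 - 610x^2 + 441. This polynomial is irreducible over Q: it has no rational root (each ±√142 ± √163 is irrational), and any factorization into two quadratics over Q would force √(23146) ∈ Q (pairing opposite roots) or √142, √163 ∈ Q (other pairings), all impossible. Hence [Q(γ):Q] = 4 = [Q(√142, √163):Q], so Q(γ) = Q(√142, √163).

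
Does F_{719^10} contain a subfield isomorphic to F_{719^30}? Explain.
No: F_{719^30} is not a subfield of F_{719^10}

F_{p^m} embeds in F_{p^n} iff m | n. Here 30 ∤ 10 (since 10 = 0·30 + 10 with remainder 10 ≠ 0), so F_{719^30} is not a subfield of F_{719^10}. Equivalently: if it were, the tower law would give 30 = [F_{719^30}:F_719] dividing [F_{719^10}:F_719] = 10, contradiction.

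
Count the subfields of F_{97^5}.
F_{97^5} has 2 subfields

The subfields of F_{p^n} are exactly the fields F_{p^d} for d | n (each is the fixed field of the unique index-d subgroup of Gal(F_{p^n}/F_p) ≅ Z/nZ). The divisors of n = 5 are {1, 5}, giving 2 subfields: F_{97^1}, F_{97^5}.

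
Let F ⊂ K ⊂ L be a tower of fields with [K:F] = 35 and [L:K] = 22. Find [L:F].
[L:F] = 770

The tower law says that for any tower of field extensions F ⊂ K ⊂ L with finite degrees, [L:F] = [L:K] · [K:F]. Here this gives [L:F] = 22 · 35 = 770.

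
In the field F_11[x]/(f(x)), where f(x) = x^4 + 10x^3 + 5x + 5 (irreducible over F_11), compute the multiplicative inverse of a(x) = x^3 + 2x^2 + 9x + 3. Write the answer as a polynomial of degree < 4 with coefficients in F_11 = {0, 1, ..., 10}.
a(x)^(-1) ≡ 6x^3 + 5x^2 + 6x + 5 (mod f(x))

Since f is irreducible over F_11, F_11[x]/(f) is a field and a(x) ≠ 0 has an inverse. Apply the extended Euclidean algorithm to f(x) and a(x) in F_11[x]: f(x) = (x + 8)·a(x) + (8x^2 + 7x + 3);  a(x) = (7x + 1)·(8x^2 + 7x + 3) + (3x);  (8x^2 + 7x + 3) = (10x + 6)·(3x) + (3). The last nonzero remainder is the constant 3 = gcd(f, a) in F_11. Back-substituting through the division chain expresses 3 = s(x)·a(x) + t(x)·f(x) with s(x) ≡ 7x^3 + 4x^2 + 7x + 4 (mod f), so (7x^3 + 4x^2 + 7x + 4)·a(x) ≡ 3 (mod f). Multiplying by 3^(-1) ≡ 4 in F_11 gives a(x)^(-1) ≡ 4·(7x^3 + 4x^2 + 7x + 4) ≡ 6x^3 + 5x^2 + 6x + 5 (mod f). Check: (x^3 + 2x^2 + 9x + 3)·(6x^3 + 5x^2 + 6x + 5) = 6x^6 + 6x^5 + 4x^4 + 3x^3 + 2x^2 + 8x + 4 ≡ 1 (mod x^4 + 10x^3 + 5x + 5).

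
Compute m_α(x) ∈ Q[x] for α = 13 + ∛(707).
m_α(x) = x^3 - 39x^2 + 507x - 2904

Set β = α - 13 = ∛(707), so β^3 = 707. Then (α - 13)^3 - 707 = 0, i.e. α is a root of g(x) = (x - 13)^3 - 707 = x^3 - 39x^2 + 507x - 2904. Since g(x) = h(x - 13) where h(x) = x^3 - 707, and h is irreducible over Q (because 707 is not a perfect cube, so h has no rational root, and a monic cubic with no rational root is irreducible), g is also irreducible (irreducibility is preserved under the substitution x → x - 13). Hence m_α(x) = x^3 - 39x^2 + 507x - 2904.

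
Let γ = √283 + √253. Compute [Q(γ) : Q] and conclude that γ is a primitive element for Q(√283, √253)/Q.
[Q(γ) : Q] = 4 (equivalently, Q(γ) = Q(√283, √253))

Obviously Q(γ) ⊆ Q(√283, √253), and [Q(√283, √253):Q] = 4 (since 283, 253 are distinct squarefree integers > 1 with 71599 not a perfect square). To show equality we compute the minimal polynomial of γ. From γ = √283 + √253: γ^2 = 283 + 2√(71599) + 253 = 536 + 2√(71599), so γ^2 - 536 = 2√(71599); squaring, (γ^2 - 536)^2 = 4·71599, i.e. γ^4 - 1072γ^2 + 287296 - 286396 = 0, i.e. γ^4 - 1072γ^2 + 900 = 0. So γ is a root of x^4 - 1072x^2 + 900. This polynomial is irreducible over Q: it has no rational root (each ±√283 ± √253 is irrational), and any factorization into two quadratics over Q would force √(71599) ∈ Q (pairing opposite roots) or √283, √253 ∈ Q (other pairings), all impossible. Hence [Q(γ):Q] = 4 = [Q(√283, √253):Q], so Q(γ) = Q(√283, √253).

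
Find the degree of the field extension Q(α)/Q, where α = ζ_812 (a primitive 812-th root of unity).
[Q(α):Q] = 336

The minimal polynomial of ζ_812 over Q is the 812-th cyclotomic polynomial Φ_812(x), which is irreducible over Q and has degree φ(812) = 336. Hence [Q(α):Q] = φ(812) = 336.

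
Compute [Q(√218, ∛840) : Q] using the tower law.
[Q(√218, ∛840) : Q] = 6

Let L = Q(√218, ∛840). Since Q(√218) ⊂ L and [Q(√218):Q] = 2, the tower law gives 2 | [L:Q]. Likewise Q(∛840) ⊂ L with [Q(∛840):Q] = 3 (because 840 is not a perfect cube), so 3 | [L:Q]. As gcd(2,3) = 1, [L:Q] is divisible by 6. Conversely L is generated over Q by √218 and ∛840, so [L:Q] ≤ 2·3 = 6. Therefore [Q(√218, ∛840) : Q] = 6.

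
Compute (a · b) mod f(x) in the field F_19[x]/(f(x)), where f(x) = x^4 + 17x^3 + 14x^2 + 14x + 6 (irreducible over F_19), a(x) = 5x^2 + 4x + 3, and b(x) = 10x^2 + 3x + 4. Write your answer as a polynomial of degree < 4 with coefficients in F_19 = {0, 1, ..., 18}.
a · b ≡ 3x^3 + 8x^2 + 9x + 16 (mod f(x))

Multiply in F_19[x]: a(x)·b(x) = (5x^2 + 4x + 3)·(10x^2 + 3x + 4) = 12x^4 + 17x^3 + 5x^2 + 6x + 12. This has degree ≥ 4, so divide by f(x) over F_19: 12x^4 + 17x^3 + 5x^2 + 6x + 12 = (12)·(x^4 + 17x^3 + 14x^2 + 14x + 6) + (3x^3 + 8x^2 + 9x + 16). Hence a·b ≡ 3x^3 + 8x^2 + 9x + 16 (mod f). (F_19[x]/(f) is a field with 19^4 = 130321 elements since f is irreducible of degree 4.)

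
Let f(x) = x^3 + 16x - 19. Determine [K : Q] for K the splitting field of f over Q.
[K : Q] = 6

By the rational root test, any rational root of the monic integer polynomial f(x) = x^3 + 16x - 19 must be an integer dividing the constant term -19, i.e. one of ±{1, 19}. Evaluating: f(1) = -2, f(-1) = -36, f(19) = 7144, f(-19) = -7182; none is 0, so f has no rational root and is therefore irreducible over Q (a cubic with no linear factor over a field is irreducible). For an irreducible cubic, the Galois group is A_3 or S_3 according as the discriminant disc(f) = -4a^3 - 27b^2 = -4·(16)^3 - 27·(-19)^2 = -26131 is or is not a square in Q. Here disc(f) = -26131 is not a perfect square in Q, so the Galois group of f over Q is not contained in A_3 and must be all of S_3. The splitting field has degree |S_3| = 6 over Q, so [K : Q] = 6.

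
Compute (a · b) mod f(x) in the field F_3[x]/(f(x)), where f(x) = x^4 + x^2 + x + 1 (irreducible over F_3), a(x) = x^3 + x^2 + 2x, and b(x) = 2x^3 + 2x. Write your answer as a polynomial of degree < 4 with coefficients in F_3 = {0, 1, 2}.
a · b ≡ x^3 + 2x^2 + 2 (mod f(x))

Multiply in F_3[x]: a(x)·b(x) = (x^3 + x^2 + 2x)·(2x^3 + 2x) = 2x^6 + 2x^5 + 2x^3 + x^2. This has degree ≥ 4, so divide by f(x) over F_3: 2x^6 + 2x^5 + 2x^3 + x^2 = (2x^2 + 2x + 1)·(x^4 + x^2 + x + 1) + (x^3 + 2x^2 + 2). Hence a·b ≡ x^3 + 2x^2 + 2 (mod f). (F_3[x]/(f) is a field with 3^4 = 81 elements since f is irreducible of degree 4.)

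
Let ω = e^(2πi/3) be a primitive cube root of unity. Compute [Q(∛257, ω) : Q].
[Q(∛257, ω) : Q] = 6

[Q(∛257):Q] = 3 (min poly x^3 - 257, irreducible since 257 is not a perfect cube). [Q(ω):Q] = 2 (min poly x^2 + x + 1). Since Q(∛257) ⊂ R and ω ∉ R, we have ω ∉ Q(∛257), so x^2 + x + 1 remains irreducible over Q(∛257) and [Q(∛257, ω) : Q(∛257)] = 2. By the tower law, [Q(∛257, ω) : Q] = 3 · 2 = 6. (In fact Q(∛257, ω) is the splitting field of x^3 - 257 over Q.)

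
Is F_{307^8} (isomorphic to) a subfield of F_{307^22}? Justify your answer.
No: F_{307^8} is not a subfield of F_{307^22}

F_{p^m} embeds in F_{p^n} iff m | n. Here 8 ∤ 22 (since 22 = 2·8 + 6 with remainder 6 ≠ 0), so F_{307^8} is not a subfield of F_{307^22}. Equivalently: if it were, the tower law would give 8 = [F_{307^8}:F_307] dividing [F_{307^22}:F_307] = 22, contradiction.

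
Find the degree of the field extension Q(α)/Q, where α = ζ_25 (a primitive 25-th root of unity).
[Q(α):Q] = 20

The minimal polynomial of ζ_25 over Q is the 25-th cyclotomic polynomial Φ_25(x), which is irreducible over Q and has degree φ(25) = 20. Hence [Q(α):Q] = φ(25) = 20.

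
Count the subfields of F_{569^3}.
F_{569^3} has 2 subfields

The subfields of F_{p^n} are exactly the fields F_{p^d} for d | n (each is the fixed field of the unique index-d subgroup of Gal(F_{p^n}/F_p) ≅ Z/nZ). The divisors of n = 3 are {1, 3}, giving 2 subfields: F_{569^1}, F_{569^3}.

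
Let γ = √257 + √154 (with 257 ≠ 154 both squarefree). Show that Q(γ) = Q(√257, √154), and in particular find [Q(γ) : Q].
[Q(γ) : Q] = 4 (equivalently, Q(γ) = Q(√257, √154))

Obviously Q(γ) ⊆ Q(√257, √154), and [Q(√257, √154):Q] = 4 (since 257, 154 are distinct squarefree integers > 1 with 39578 not a perfect square). To show equality we compute the minimal polynomial of γ. From γ = √257 + √154: γ^2 = 257 + 2√(39578) + 154 = 411 + 2√(39578), so γ^2 - 411 = 2√(39578); squaring, (γ^2 - 411)^2 = 4·39578, i.e. γ^4 - 822γ^2 + 168921 - 158312 = 0, i.e. γ^4 - 822γ^2 + 10609 = 0. So γ is a root of x^4 - 822x^2 + 10609. This polynomial is irreducible over Q: it has no rational root (each ±√257 ± √154 is irrational), and any factorization into two quadratics over Q would force √(39578) ∈ Q (pairing opposite roots) or √257, √154 ∈ Q (other pairings), all impossible. Hence [Q(γ):Q] = 4 = [Q(√257, √154):Q], so Q(γ) = Q(√257, √154).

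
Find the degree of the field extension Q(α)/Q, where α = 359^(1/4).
[Q(α):Q] = 4

α is a root of x^4 - 359. By Eisenstein's criterion at the prime p = 359 (which divides the constant term 359 but p^2 = 128881 does not, since 359 is squarefree), x^4 - 359 is irreducible over Q. Hence [Q(α):Q] = 4.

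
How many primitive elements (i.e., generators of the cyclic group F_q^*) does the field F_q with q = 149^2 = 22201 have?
There are φ(22200) = 5760 primitive elements

F_q^* is cyclic of order q - 1 = 22200. A cyclic group of order m has exactly φ(m) generators. Here m = 22200 = 2^3 · 3 · 5^2 · 37, so the number of primitive elements is φ(22200) = 5760.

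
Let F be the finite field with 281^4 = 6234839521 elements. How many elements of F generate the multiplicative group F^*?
There are φ(6234839520) = 1287069696 primitive elements

F_q^* is cyclic of order q - 1 = 6234839520. A cyclic group of order m has exactly φ(m) generators. Here m = 6234839520 = 2^5 · 3 · 5 · 7 · 13 · 47 · 3037, so the number of primitive elements is φ(6234839520) = 1287069696.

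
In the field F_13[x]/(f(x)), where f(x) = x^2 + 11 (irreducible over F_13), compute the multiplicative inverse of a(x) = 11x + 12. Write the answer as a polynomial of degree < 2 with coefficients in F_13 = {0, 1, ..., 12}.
a(x)^(-1) ≡ 9x + 2 (mod f(x))

Since f is irreducible over F_13, F_13[x]/(f) is a field and a(x) ≠ 0 has an inverse. Apply the extended Euclidean algorithm to f(x) and a(x) in F_13[x]: f(x) = (6x + 10)·a(x) + (8). The last nonzero remainder is the constant 8 = gcd(f, a) in F_13. Back-substituting through the division chain expresses 8 = s(x)·a(x) + t(x)·f(x) with s(x) ≡ 7x + 3 (mod f), so (7x + 3)·a(x) ≡ 8 (mod f). Multiplying by 8^(-1) ≡ 5 in F_13 gives a(x)^(-1) ≡ 5·(7x + 3) ≡ 9x + 2 (mod f). Check: (11x + 12)·(9x + 2) = 8x^2 + 11 ≡ 1 (mod x^2 + 11).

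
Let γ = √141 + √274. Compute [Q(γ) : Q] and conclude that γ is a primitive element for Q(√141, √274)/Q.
[Q(γ) : Q] = 4 (equivalently, Q(γ) = Q(√141, √274))

Obviously Q(γ) ⊆ Q(√141, √274), and [Q(√141, √274):Q] = 4 (since 141, 274 are distinct squarefree integers > 1 with 38634 not a perfect square). To show equality we compute the minimal polynomial of γ. From γ = √141 + √274: γ^2 = 141 + 2√(38634) + 274 = 415 + 2√(38634), so γ^2 - 415 = 2√(38634); squaring, (γ^2 - 415)^2 = 4·38634, i.e. γ^4 - 830γ^2 + 172225 - 154536 = 0, i.e. γ^4 - 830γ^2 + 17689 = 0. So γ is a root of x^4 - 830x^2 + 17689. This polynomial is irreducible over Q: it has no rational root (each ±√141 ± √274 is irrational), and any factorization into two quadratics over Q would force √(38634) ∈ Q (pairing opposite roots) or √141, √274 ∈ Q (other pairings), all impossible. Hence [Q(γ):Q] = 4 = [Q(√141, √274):Q], so Q(γ) = Q(√141, √274).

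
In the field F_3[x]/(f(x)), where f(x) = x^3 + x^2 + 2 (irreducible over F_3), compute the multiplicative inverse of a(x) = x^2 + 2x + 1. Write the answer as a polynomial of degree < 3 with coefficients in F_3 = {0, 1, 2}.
a(x)^(-1) ≡ x^2 + x + 2 (mod f(x))

Since f is irreducible over F_3, F_3[x]/(f) is a field and a(x) ≠ 0 has an inverse. Apply the extended Euclidean algorithm to f(x) and a(x) in F_3[x]: f(x) = (x + 2)·a(x) + (x);  a(x) = (x + 2)·(x) + (1). The last nonzero remainder is the constant 1 = gcd(f, a) in F_3. Back-substituting through the division chain expresses 1 = s(x)·a(x) + t(x)·f(x) with s(x) ≡ x^2 + x + 2 (mod f), so a(x)^(-1) ≡ s(x) = x^2 + x + 2 (mod f). Check: (x^2 + 2x + 1)·(x^2 + x + 2) = x^4 + 2x^2 + 2x + 2 ≡ 1 (mod x^3 + x^2 + 2).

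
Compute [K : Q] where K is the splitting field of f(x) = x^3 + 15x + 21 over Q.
[K : Q] = 6

By the rational root test, any rational root of the monic integer polynomial f(x) = x^3 + 15x + 21 must be an integer dividing the constant term 21, i.e. one of ±{1, 3, 7, 21}. Evaluating: f(1) = 37, f(-1) = 5, f(3) = 93, f(-3) = -51, f(7) = 469, f(-7) = -427, f(21) = 9597, f(-21) = -9555; none is 0, so f has no rational root and is therefore irreducible over Q (a cubic with no linear factor over a field is irreducible). For an irreducible cubic, the Galois group is A_3 or S_3 according as the discriminant disc(f) = -4a^3 - 27b^2 = -4·(15)^3 - 27·(21)^2 = -25407 is or is not a square in Q. Here disc(f) = -25407 is not a perfect square in Q, so the Galois group of f over Q is not contained in A_3 and must be all of S_3. The splitting field has degree |S_3| = 6 over Q, so [K : Q] = 6.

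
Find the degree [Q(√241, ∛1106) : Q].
[Q(√241, ∛1106) : Q] = 6

Let L = Q(√241, ∛1106). Since Q(√241) ⊂ L and [Q(√241):Q] = 2, the tower law gives 2 | [L:Q]. Likewise Q(∛1106) ⊂ L with [Q(∛1106):Q] = 3 (because 1106 is not a perfect cube), so 3 | [L:Q]. As gcd(2,3) = 1, [L:Q] is divisible by 6. Conversely L is generated over Q by √241 and ∛1106, so [L:Q] ≤ 2·3 = 6. Therefore [Q(√241, ∛1106) : Q] = 6.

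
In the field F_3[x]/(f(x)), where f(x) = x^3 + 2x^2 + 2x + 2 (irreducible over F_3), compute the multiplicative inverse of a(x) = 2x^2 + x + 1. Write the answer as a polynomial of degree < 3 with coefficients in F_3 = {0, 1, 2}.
a(x)^(-1) ≡ 2x (mod f(x))

Since f is irreducible over F_3, F_3[x]/(f) is a field and a(x) ≠ 0 has an inverse. Apply the extended Euclidean algorithm to f(x) and a(x) in F_3[x]: f(x) = (2x)·a(x) + (2). The last nonzero remainder is the constant 2 = gcd(f, a) in F_3. Back-substituting through the division chain expresses 2 = s(x)·a(x) + t(x)·f(x) with s(x) ≡ x (mod f), so (x)·a(x) ≡ 2 (mod f). Multiplying by 2^(-1) ≡ 2 in F_3 gives a(x)^(-1) ≡ 2·(x) ≡ 2x (mod f). Check: (2x^2 + x + 1)·(2x) = x^3 + 2x^2 + 2x ≡ 1 (mod x^3 + 2x^2 + 2x + 2).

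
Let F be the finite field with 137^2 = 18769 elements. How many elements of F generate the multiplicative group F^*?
There are φ(18768) = 5632 primitive elements

F_q^* is cyclic of order q - 1 = 18768. A cyclic group of order m has exactly φ(m) generators. Here m = 18768 = 2^4 · 3 · 17 · 23, so the number of primitive elements is φ(18768) = 5632.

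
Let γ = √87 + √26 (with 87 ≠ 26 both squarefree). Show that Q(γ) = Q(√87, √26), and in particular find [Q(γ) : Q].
[Q(γ) : Q] = 4 (equivalently, Q(γ) = Q(√87, √26))

Obviously Q(γ) ⊆ Q(√87, √26), and [Q(√87, √26):Q] = 4 (since 87, 26 are distinct squarefree integers > 1 with 2262 not a perfect square). To show equality we compute the minimal polynomial of γ. From γ = √87 + √26: γ^2 = 87 + 2√(2262) + 26 = 113 + 2√(2262), so γ^2 - 113 = 2√(2262); squaring, (γ^2 - 113)^2 = 4·2262, i.e. γ^4 - 226γ^2 + 12769 - 9048 = 0, i.e. γ^4 - 226γ^2 + 3721 = 0. So γ is a root of x^4 - 226x^2 + 3721. This polynomial is irreducible over Q: it has no rational root (each ±√87 ± √26 is irrational), and any factorization into two quadratics over Q would force √(2262) ∈ Q (pairing opposite roots) or √87, √26 ∈ Q (other pairings), all impossible. Hence [Q(γ):Q] = 4 = [Q(√87, √26):Q], so Q(γ) = Q(√87, √26).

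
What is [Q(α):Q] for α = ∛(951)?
[Q(α):Q] = 3

The minimal polynomial of α is x^3 - 951, irreducible over Q since 951 is not a perfect cube (so x^3 - 951 has no rational root). Hence [Q(α):Q] = deg(m_α) = 3.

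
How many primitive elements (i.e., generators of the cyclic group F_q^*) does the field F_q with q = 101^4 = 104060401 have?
There are φ(104060400) = 26112000 primitive elements

F_q^* is cyclic of order q - 1 = 104060400. A cyclic group of order m has exactly φ(m) generators. Here m = 104060400 = 2^4 · 3 · 5^2 · 17 · 5101, so the number of primitive elements is φ(104060400) = 26112000.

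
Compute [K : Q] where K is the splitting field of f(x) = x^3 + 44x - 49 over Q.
[K : Q] = 6

By the rational root test, any rational root of the monic integer polynomial f(x) = x^3 + 44x - 49 must be an integer dividing the constant term -49, i.e. one of ±{1, 7, 49}. Evaluating: f(1) = -4, f(-1) = -94, f(7) = 602, f(-7) = -700, f(49) = 119756, f(-49) = -119854; none is 0, so f has no rational root and is therefore irreducible over Q (a cubic with no linear factor over a field is irreducible). For an irreducible cubic, the Galois group is A_3 or S_3 according as the discriminant disc(f) = -4a^3 - 27b^2 = -4·(44)^3 - 27·(-49)^2 = -405563 is or is not a square in Q. Here disc(f) = -405563 is not a perfect square in Q, so the Galois group of f over Q is not contained in A_3 and must be all of S_3. The splitting field has degree |S_3| = 6 over Q, so [K : Q] = 6.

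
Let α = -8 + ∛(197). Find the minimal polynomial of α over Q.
m_α(x) = x^3 + 24x^2 + 192x + 315

Set β = α + 8 = ∛(197), so β^3 = 197. Then (α + 8)^3 - 197 = 0, i.e. α is a root of g(x) = (x + 8)^3 - 197 = x^3 + 24x^2 + 192x + 315. Since g(x) = h(x + 8) where h(x) = x^3 - 197, and h is irreducible over Q (because 197 is not a perfect cube, so h has no rational root, and a monic cubic with no rational root is irreducible), g is also irreducible (irreducibility is preserved under the substitution x → x + 8). Hence m_α(x) = x^3 + 24x^2 + 192x + 315.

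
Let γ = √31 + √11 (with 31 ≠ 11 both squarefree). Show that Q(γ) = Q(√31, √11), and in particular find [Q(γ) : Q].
[Q(γ) : Q] = 4 (equivalently, Q(γ) = Q(√31, √11))

Obviously Q(γ) ⊆ Q(√31, √11), and [Q(√31, √11):Q] = 4 (since 31, 11 are distinct squarefree integers > 1 with 341 not a perfect square). To show equality we compute the minimal polynomial of γ. From γ = √31 + √11: γ^2 = 31 + 2√(341) + 11 = 42 + 2√(341), so γ^2 - 42 = 2√(341); squaring, (γ^2 - 42)^2 = 4·341, i.e. γ^4 - 84γ^2 + 1764 - 1364 = 0, i.e. γ^4 - 84γ^2 + 400 = 0. So γ is a root of x^4 - 84x^2 + 400. This polynomial is irreducible over Q: it has no rational root (each ±√31 ± √11 is irrational), and any factorization into two quadratics over Q would force √(341) ∈ Q (pairing opposite roots) or √31, √11 ∈ Q (other pairings), all impossible. Hence [Q(γ):Q] = 4 = [Q(√31, √11):Q], so Q(γ) = Q(√31, √11).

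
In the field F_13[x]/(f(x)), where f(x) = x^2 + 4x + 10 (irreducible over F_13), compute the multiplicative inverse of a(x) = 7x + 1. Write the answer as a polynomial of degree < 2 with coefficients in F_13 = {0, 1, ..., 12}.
a(x)^(-1) ≡ 4x + 8 (mod f(x))

Since f is irreducible over F_13, F_13[x]/(f) is a field and a(x) ≠ 0 has an inverse. Apply the extended Euclidean algorithm to f(x) and a(x) in F_13[x]: f(x) = (2x + 4)·a(x) + (6). The last nonzero remainder is the constant 6 = gcd(f, a) in F_13. Back-substituting through the division chain expresses 6 = s(x)·a(x) + t(x)·f(x) with s(x) ≡ 11x + 9 (mod f), so (11x + 9)·a(x) ≡ 6 (mod f). Multiplying by 6^(-1) ≡ 11 in F_13 gives a(x)^(-1) ≡ 11·(11x + 9) ≡ 4x + 8 (mod f). Check: (7x + 1)·(4x + 8) = 2x^2 + 8x + 8 ≡ 1 (mod x^2 + 4x + 10).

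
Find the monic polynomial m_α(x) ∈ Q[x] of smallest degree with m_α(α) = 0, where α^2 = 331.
m_α(x) = x^2 - 331

α satisfies α^2 - 331 = 0, so x^2 - 331 annihilates α. Since d = 331 is squarefree and ≠ 1, it is not a perfect square in Q, so x^2 - 331 has no rational root and is therefore irreducible over Q (a degree-2 polynomial over a field is irreducible iff it has no root). Hence m_α(x) = x^2 - 331.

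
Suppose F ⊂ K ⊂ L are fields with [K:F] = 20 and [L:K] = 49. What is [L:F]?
[L:F] = 980

The tower law says that for any tower of field extensions F ⊂ K ⊂ L with finite degrees, [L:F] = [L:K] · [K:F]. Here this gives [L:F] = 49 · 20 = 980.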